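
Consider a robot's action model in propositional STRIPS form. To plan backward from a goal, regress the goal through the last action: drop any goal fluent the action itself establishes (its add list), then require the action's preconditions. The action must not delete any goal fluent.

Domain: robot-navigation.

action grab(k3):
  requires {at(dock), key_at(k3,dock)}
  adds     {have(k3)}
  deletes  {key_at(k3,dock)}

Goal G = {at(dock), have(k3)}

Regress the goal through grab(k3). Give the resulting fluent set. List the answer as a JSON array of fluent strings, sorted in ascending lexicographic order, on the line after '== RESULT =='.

Compute (G \ add) ∪ pre:
  G ∩ del = {}  (empty — regression defined)
  G \ add = {at(dock), have(k3)} \ {have(k3)} = {at(dock)}
  ∪ pre   = {at(dock)} ∪ {at(dock), key_at(k3,dock)}
          = {at(dock), key_at(k3,dock)}

== RESULT ==
["at(dock)", "key_at(k3,dock)"]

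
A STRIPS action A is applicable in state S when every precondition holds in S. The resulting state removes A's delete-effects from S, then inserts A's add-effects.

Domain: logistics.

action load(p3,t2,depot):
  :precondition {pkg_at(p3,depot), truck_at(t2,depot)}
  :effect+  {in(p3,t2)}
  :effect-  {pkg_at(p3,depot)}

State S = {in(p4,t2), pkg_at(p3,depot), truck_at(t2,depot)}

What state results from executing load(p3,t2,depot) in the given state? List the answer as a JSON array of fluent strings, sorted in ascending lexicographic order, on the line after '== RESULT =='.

Compute (S \ del) ∪ add:
  pre ⊆ S: {pkg_at(p3,depot), truck_at(t2,depot)} ⊆ S  — applicable
  S \ del = {in(p4,t2), truck_at(t2,depot)}
  ∪ add   = {in(p3,t2), in(p4,t2), truck_at(t2,depot)}

== RESULT ==
["in(p3,t2)", "in(p4,t2)", "truck_at(t2,depot)"]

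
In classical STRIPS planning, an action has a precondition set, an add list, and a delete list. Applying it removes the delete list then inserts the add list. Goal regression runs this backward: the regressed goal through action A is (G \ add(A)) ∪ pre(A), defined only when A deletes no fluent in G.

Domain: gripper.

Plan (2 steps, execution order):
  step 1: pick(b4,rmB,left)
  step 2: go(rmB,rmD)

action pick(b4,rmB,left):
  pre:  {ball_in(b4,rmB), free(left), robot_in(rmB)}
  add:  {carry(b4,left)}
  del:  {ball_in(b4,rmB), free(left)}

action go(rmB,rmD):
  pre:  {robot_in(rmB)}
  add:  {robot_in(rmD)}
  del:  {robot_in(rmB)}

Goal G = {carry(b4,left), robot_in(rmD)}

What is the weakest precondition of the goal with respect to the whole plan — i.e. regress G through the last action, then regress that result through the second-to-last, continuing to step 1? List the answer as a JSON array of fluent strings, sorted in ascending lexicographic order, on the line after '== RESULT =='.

Work backward from the goal:
  through step 2 (go(rmB,rmD)): drop {robot_in(rmD)}, keep {carry(b4,left)}, require {robot_in(rmB)}
    → {carry(b4,left), robot_in(rmB)}
  through step 1 (pick(b4,rmB,left)): drop {carry(b4,left)}, keep {robot_in(rmB)}, require {ball_in(b4,rmB), free(left), robot_in(rmB)}
    → {ball_in(b4,rmB), free(left), robot_in(rmB)}

== RESULT ==
["ball_in(b4,rmB)", "free(left)", "robot_in(rmB)"]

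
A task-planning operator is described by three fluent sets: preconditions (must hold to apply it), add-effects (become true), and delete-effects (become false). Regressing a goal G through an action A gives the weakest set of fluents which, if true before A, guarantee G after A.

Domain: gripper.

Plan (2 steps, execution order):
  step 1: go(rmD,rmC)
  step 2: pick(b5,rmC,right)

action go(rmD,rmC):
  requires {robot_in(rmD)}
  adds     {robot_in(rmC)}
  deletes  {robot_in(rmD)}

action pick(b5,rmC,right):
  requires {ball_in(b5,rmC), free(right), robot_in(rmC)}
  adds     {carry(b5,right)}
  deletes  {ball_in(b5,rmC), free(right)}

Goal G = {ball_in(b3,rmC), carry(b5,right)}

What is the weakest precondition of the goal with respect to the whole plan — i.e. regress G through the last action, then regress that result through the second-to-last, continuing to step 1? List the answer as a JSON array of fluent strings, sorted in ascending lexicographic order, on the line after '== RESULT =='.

Work backward from the goal:
  through step 2 (pick(b5,rmC,right)): drop {carry(b5,right)}, keep {ball_in(b3,rmC)}, require {ball_in(b5,rmC), free(right), robot_in(rmC)}
    → {ball_in(b3,rmC), ball_in(b5,rmC), free(right), robot_in(rmC)}
  through step 1 (go(rmD,rmC)): drop {robot_in(rmC)}, keep {ball_in(b3,rmC), ball_in(b5,rmC), free(right)}, require {robot_in(rmD)}
    → {ball_in(b3,rmC), ball_in(b5,rmC), free(right), robot_in(rmD)}

== RESULT ==
["ball_in(b3,rmC)", "ball_in(b5,rmC)", "free(right)", "robot_in(rmD)"]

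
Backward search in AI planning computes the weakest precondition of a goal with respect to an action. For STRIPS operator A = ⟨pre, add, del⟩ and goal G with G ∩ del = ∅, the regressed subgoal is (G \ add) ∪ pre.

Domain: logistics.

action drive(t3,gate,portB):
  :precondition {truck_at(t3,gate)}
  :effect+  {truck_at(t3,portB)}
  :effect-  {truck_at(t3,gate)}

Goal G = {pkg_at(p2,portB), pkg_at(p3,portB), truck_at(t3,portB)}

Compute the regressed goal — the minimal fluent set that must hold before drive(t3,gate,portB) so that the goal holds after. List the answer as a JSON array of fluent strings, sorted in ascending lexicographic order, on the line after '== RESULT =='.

Regress:
  G ∩ del = {}  (empty — regression defined)
  G \ add = {pkg_at(p2,portB), pkg_at(p3,portB), truck_at(t3,portB)} \ {truck_at(t3,portB)} = {pkg_at(p2,portB), pkg_at(p3,portB)}
  ∪ pre   = {pkg_at(p2,portB), pkg_at(p3,portB)} ∪ {truck_at(t3,gate)}
          = {pkg_at(p2,portB), pkg_at(p3,portB), truck_at(t3,gate)}

== RESULT ==
["pkg_at(p2,portB)", "pkg_at(p3,portB)", "truck_at(t3,gate)"]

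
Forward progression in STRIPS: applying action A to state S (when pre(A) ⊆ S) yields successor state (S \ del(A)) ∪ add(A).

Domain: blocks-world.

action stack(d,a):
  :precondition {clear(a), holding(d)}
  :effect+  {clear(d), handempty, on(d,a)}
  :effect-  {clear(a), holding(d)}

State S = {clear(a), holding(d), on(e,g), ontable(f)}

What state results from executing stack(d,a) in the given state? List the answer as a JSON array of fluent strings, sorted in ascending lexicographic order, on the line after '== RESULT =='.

Progress:
  pre ⊆ S: {clear(a), holding(d)} ⊆ S  — applicable
  S \ del = {on(e,g), ontable(f)}
  ∪ add   = {clear(d), handempty, on(d,a), on(e,g), ontable(f)}

== RESULT ==
["clear(d)", "handempty", "on(d,a)", "on(e,g)", "ontable(f)"]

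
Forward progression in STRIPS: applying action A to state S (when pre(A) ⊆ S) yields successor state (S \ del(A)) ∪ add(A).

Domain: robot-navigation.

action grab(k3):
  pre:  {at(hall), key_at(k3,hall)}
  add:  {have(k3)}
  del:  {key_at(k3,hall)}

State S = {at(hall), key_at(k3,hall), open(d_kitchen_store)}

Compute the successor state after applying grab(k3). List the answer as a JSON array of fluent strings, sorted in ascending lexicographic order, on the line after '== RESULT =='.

Progress:
  pre ⊆ S: {at(hall), key_at(k3,hall)} ⊆ S  — applicable
  S \ del = {at(hall), open(d_kitchen_store)}
  ∪ add   = {at(hall), have(k3), open(d_kitchen_store)}

== RESULT ==
["at(hall)", "have(k3)", "open(d_kitchen_store)"]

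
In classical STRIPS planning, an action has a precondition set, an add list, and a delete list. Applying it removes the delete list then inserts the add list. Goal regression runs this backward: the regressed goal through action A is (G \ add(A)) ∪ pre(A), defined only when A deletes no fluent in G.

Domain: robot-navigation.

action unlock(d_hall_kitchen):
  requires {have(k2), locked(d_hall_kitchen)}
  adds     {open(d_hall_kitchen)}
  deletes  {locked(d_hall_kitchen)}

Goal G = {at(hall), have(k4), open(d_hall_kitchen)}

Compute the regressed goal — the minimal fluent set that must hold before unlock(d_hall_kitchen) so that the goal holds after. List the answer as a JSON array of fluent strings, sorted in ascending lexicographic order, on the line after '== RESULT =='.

Regress:
  G ∩ del = {}  (empty — regression defined)
  G \ add = {at(hall), have(k4), open(d_hall_kitchen)} \ {open(d_hall_kitchen)} = {at(hall), have(k4)}
  ∪ pre   = {at(hall), have(k4)} ∪ {have(k2), locked(d_hall_kitchen)}
          = {at(hall), have(k2), have(k4), locked(d_hall_kitchen)}

== RESULT ==
["at(hall)", "have(k2)", "have(k4)", "locked(d_hall_kitchen)"]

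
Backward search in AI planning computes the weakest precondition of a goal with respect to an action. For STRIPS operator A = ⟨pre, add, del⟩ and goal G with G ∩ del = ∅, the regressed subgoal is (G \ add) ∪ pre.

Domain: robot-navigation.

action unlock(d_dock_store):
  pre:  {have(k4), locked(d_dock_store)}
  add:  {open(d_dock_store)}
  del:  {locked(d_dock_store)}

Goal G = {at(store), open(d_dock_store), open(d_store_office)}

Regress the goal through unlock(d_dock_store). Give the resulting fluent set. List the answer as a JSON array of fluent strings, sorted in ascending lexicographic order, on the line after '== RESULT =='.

Compute (G \ add) ∪ pre:
  G ∩ del = {}  (empty — regression defined)
  G \ add = {at(store), open(d_dock_store), open(d_store_office)} \ {open(d_dock_store)} = {at(store), open(d_store_office)}
  ∪ pre   = {at(store), open(d_store_office)} ∪ {have(k4), locked(d_dock_store)}
          = {at(store), have(k4), locked(d_dock_store), open(d_store_office)}

== RESULT ==
["at(store)", "have(k4)", "locked(d_dock_store)", "open(d_store_office)"]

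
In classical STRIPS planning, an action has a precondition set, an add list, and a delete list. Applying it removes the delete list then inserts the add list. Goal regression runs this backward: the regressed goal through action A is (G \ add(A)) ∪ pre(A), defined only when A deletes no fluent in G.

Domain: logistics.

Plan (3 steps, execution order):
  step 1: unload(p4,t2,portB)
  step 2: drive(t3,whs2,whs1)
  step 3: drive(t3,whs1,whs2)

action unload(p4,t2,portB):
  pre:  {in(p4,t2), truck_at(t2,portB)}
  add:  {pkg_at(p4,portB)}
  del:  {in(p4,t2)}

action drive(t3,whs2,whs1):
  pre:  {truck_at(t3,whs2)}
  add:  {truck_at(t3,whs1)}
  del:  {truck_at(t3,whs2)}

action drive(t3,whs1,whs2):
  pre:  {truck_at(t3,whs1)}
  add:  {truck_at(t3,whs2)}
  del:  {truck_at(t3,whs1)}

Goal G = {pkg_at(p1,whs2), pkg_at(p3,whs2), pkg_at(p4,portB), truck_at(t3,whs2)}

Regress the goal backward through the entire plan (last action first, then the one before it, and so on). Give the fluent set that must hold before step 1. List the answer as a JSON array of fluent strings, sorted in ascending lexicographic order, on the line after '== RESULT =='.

Work backward from the goal:
  through step 3 (drive(t3,whs1,whs2)): drop {truck_at(t3,whs2)}, keep {pkg_at(p1,whs2), pkg_at(p3,whs2), pkg_at(p4,portB)}, require {truck_at(t3,whs1)}
    → {pkg_at(p1,whs2), pkg_at(p3,whs2), pkg_at(p4,portB), truck_at(t3,whs1)}
  through step 2 (drive(t3,whs2,whs1)): drop {truck_at(t3,whs1)}, keep {pkg_at(p1,whs2), pkg_at(p3,whs2), pkg_at(p4,portB)}, require {truck_at(t3,whs2)}
    → {pkg_at(p1,whs2), pkg_at(p3,whs2), pkg_at(p4,portB), truck_at(t3,whs2)}
  through step 1 (unload(p4,t2,portB)): drop {pkg_at(p4,portB)}, keep {pkg_at(p1,whs2), pkg_at(p3,whs2), truck_at(t3,whs2)}, require {in(p4,t2), truck_at(t2,portB)}
    → {in(p4,t2), pkg_at(p1,whs2), pkg_at(p3,whs2), truck_at(t2,portB), truck_at(t3,whs2)}

== RESULT ==
["in(p4,t2)", "pkg_at(p1,whs2)", "pkg_at(p3,whs2)", "truck_at(t2,portB)", "truck_at(t3,whs2)"]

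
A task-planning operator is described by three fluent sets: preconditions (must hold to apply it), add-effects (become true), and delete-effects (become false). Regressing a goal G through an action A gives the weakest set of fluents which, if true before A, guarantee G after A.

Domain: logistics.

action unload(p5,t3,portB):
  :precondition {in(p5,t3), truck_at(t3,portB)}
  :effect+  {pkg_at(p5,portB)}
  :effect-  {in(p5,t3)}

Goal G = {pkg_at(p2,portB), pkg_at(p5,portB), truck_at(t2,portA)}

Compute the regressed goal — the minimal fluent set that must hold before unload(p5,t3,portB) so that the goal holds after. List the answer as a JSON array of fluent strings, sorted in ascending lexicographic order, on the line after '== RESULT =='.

Regress:
  G ∩ del = {}  (empty — regression defined)
  G \ add = {pkg_at(p2,portB), pkg_at(p5,portB), truck_at(t2,portA)} \ {pkg_at(p5,portB)} = {pkg_at(p2,portB), truck_at(t2,portA)}
  ∪ pre   = {pkg_at(p2,portB), truck_at(t2,portA)} ∪ {in(p5,t3), truck_at(t3,portB)}
          = {in(p5,t3), pkg_at(p2,portB), truck_at(t2,portA), truck_at(t3,portB)}

== RESULT ==
["in(p5,t3)", "pkg_at(p2,portB)", "truck_at(t2,portA)", "truck_at(t3,portB)"]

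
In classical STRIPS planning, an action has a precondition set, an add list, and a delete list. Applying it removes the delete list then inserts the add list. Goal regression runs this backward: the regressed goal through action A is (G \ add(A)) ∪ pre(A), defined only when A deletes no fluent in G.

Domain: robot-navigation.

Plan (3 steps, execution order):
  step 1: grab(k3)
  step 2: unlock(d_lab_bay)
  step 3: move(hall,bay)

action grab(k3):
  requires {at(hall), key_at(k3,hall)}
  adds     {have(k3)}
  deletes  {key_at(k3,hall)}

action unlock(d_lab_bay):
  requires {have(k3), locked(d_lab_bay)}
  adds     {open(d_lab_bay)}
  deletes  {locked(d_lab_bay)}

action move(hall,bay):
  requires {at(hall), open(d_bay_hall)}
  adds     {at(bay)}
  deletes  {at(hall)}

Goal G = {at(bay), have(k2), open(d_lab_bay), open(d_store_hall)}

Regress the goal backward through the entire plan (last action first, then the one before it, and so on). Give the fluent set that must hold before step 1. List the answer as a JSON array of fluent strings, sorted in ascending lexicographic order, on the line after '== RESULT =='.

Regress step by step:
  through step 3 (move(hall,bay)): drop {at(bay)}, keep {have(k2), open(d_lab_bay), open(d_store_hall)}, require {at(hall), open(d_bay_hall)}
    → {at(hall), have(k2), open(d_bay_hall), open(d_lab_bay), open(d_store_hall)}
  through step 2 (unlock(d_lab_bay)): drop {open(d_lab_bay)}, keep {at(hall), have(k2), open(d_bay_hall), open(d_store_hall)}, require {have(k3), locked(d_lab_bay)}
    → {at(hall), have(k2), have(k3), locked(d_lab_bay), open(d_bay_hall), open(d_store_hall)}
  through step 1 (grab(k3)): drop {have(k3)}, keep {at(hall), have(k2), locked(d_lab_bay), open(d_bay_hall), open(d_store_hall)}, require {at(hall), key_at(k3,hall)}
    → {at(hall), have(k2), key_at(k3,hall), locked(d_lab_bay), open(d_bay_hall), open(d_store_hall)}

== RESULT ==
["at(hall)", "have(k2)", "key_at(k3,hall)", "locked(d_lab_bay)", "open(d_bay_hall)", "open(d_store_hall)"]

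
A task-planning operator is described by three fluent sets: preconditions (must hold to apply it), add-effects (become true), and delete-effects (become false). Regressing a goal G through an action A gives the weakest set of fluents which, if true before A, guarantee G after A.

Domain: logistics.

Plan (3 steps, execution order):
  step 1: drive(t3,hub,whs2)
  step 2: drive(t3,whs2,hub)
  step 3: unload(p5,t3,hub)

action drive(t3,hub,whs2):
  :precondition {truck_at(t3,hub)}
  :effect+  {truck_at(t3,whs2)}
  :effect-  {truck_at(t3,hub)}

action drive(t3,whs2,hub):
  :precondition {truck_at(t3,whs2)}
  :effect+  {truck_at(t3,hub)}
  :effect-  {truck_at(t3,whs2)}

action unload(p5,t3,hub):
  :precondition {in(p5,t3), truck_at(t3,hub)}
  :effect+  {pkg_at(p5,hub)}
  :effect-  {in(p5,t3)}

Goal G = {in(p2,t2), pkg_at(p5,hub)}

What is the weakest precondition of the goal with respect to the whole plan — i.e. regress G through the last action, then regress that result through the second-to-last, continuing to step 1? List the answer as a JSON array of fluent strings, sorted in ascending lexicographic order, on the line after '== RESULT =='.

Work backward from the goal:
  through step 3 (unload(p5,t3,hub)): drop {pkg_at(p5,hub)}, keep {in(p2,t2)}, require {in(p5,t3), truck_at(t3,hub)}
    → {in(p2,t2), in(p5,t3), truck_at(t3,hub)}
  through step 2 (drive(t3,whs2,hub)): drop {truck_at(t3,hub)}, keep {in(p2,t2), in(p5,t3)}, require {truck_at(t3,whs2)}
    → {in(p2,t2), in(p5,t3), truck_at(t3,whs2)}
  through step 1 (drive(t3,hub,whs2)): drop {truck_at(t3,whs2)}, keep {in(p2,t2), in(p5,t3)}, require {truck_at(t3,hub)}
    → {in(p2,t2), in(p5,t3), truck_at(t3,hub)}

== RESULT ==
["in(p2,t2)", "in(p5,t3)", "truck_at(t3,hub)"]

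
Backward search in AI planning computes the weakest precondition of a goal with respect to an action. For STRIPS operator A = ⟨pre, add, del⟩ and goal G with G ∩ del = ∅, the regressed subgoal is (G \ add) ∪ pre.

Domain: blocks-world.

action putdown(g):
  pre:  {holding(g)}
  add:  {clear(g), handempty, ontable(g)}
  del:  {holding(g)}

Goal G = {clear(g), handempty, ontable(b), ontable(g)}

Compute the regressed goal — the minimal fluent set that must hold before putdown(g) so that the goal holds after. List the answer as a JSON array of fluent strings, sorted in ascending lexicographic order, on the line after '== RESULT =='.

Compute (G \ add) ∪ pre:
  G ∩ del = {}  (empty — regression defined)
  G \ add = {clear(g), handempty, ontable(b), ontable(g)} \ {clear(g), handempty, ontable(g)} = {ontable(b)}
  ∪ pre   = {ontable(b)} ∪ {holding(g)}
          = {holding(g), ontable(b)}

== RESULT ==
["holding(g)", "ontable(b)"]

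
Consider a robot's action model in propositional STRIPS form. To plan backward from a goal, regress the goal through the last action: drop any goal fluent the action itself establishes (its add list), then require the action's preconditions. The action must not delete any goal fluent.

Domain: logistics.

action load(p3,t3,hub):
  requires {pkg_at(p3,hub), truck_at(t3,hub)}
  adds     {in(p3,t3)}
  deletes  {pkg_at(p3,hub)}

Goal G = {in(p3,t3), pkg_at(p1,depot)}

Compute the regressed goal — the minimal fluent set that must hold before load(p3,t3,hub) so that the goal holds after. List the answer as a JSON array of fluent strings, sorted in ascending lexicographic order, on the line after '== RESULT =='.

Regress:
  G ∩ del = {}  (empty — regression defined)
  G \ add = {in(p3,t3), pkg_at(p1,depot)} \ {in(p3,t3)} = {pkg_at(p1,depot)}
  ∪ pre   = {pkg_at(p1,depot)} ∪ {pkg_at(p3,hub), truck_at(t3,hub)}
          = {pkg_at(p1,depot), pkg_at(p3,hub), truck_at(t3,hub)}

== RESULT ==
["pkg_at(p1,depot)", "pkg_at(p3,hub)", "truck_at(t3,hub)"]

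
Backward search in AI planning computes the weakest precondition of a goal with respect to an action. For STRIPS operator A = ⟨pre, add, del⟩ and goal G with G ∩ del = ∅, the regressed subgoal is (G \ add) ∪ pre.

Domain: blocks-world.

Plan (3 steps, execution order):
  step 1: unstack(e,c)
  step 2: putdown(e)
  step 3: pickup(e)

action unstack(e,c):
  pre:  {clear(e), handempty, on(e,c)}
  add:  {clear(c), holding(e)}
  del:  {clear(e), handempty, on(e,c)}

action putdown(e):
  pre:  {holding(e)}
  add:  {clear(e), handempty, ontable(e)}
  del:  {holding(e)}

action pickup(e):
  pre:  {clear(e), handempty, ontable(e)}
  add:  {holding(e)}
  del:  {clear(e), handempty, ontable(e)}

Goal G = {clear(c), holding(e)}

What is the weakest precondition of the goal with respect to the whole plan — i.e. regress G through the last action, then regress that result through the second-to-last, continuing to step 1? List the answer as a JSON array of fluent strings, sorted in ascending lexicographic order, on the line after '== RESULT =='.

Work backward from the goal:
  through step 3 (pickup(e)): drop {holding(e)}, keep {clear(c)}, require {clear(e), handempty, ontable(e)}
    → {clear(c), clear(e), handempty, ontable(e)}
  through step 2 (putdown(e)): drop {clear(e), handempty, ontable(e)}, keep {clear(c)}, require {holding(e)}
    → {clear(c), holding(e)}
  through step 1 (unstack(e,c)): drop {clear(c), holding(e)}, keep {}, require {clear(e), handempty, on(e,c)}
    → {clear(e), handempty, on(e,c)}

== RESULT ==
["clear(e)", "handempty", "on(e,c)"]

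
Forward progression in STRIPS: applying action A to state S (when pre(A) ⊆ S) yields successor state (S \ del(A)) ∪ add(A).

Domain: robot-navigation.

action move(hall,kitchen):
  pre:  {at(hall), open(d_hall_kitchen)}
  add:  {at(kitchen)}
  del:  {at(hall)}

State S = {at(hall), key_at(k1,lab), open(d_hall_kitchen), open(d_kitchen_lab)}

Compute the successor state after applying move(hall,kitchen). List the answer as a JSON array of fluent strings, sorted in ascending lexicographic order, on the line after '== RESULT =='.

Compute (S \ del) ∪ add:
  pre ⊆ S: {at(hall), open(d_hall_kitchen)} ⊆ S  — applicable
  S \ del = {key_at(k1,lab), open(d_hall_kitchen), open(d_kitchen_lab)}
  ∪ add   = {at(kitchen), key_at(k1,lab), open(d_hall_kitchen), open(d_kitchen_lab)}

== RESULT ==
["at(kitchen)", "key_at(k1,lab)", "open(d_hall_kitchen)", "open(d_kitchen_lab)"]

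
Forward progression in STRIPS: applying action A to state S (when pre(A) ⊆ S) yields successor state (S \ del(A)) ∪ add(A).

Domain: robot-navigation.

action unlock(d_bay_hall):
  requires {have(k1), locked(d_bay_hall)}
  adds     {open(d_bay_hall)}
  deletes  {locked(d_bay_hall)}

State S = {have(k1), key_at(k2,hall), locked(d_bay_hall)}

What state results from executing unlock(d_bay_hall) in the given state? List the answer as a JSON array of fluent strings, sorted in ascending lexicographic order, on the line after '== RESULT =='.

Compute (S \ del) ∪ add:
  pre ⊆ S: {have(k1), locked(d_bay_hall)} ⊆ S  — applicable
  S \ del = {have(k1), key_at(k2,hall)}
  ∪ add   = {have(k1), key_at(k2,hall), open(d_bay_hall)}

== RESULT ==
["have(k1)", "key_at(k2,hall)", "open(d_bay_hall)"]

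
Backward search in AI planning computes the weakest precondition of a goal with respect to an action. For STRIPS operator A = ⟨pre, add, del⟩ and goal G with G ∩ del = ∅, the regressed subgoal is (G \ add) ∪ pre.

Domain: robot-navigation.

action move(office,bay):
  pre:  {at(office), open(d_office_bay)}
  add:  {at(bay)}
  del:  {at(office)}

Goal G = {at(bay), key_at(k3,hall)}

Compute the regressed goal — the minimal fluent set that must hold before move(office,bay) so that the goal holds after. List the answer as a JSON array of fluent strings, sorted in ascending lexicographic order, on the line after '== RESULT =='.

Compute (G \ add) ∪ pre:
  G ∩ del = {}  (empty — regression defined)
  G \ add = {at(bay), key_at(k3,hall)} \ {at(bay)} = {key_at(k3,hall)}
  ∪ pre   = {key_at(k3,hall)} ∪ {at(office), open(d_office_bay)}
          = {at(office), key_at(k3,hall), open(d_office_bay)}

== RESULT ==
["at(office)", "key_at(k3,hall)", "open(d_office_bay)"]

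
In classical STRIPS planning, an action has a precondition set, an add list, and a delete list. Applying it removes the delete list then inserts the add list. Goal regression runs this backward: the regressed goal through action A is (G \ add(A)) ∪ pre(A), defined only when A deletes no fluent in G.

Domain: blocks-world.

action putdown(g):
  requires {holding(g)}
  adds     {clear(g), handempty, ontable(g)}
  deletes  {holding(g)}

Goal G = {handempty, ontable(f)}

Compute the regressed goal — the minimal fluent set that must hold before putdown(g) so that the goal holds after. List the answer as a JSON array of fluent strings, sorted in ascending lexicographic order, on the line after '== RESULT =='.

Compute (G \ add) ∪ pre:
  G ∩ del = {}  (empty — regression defined)
  G \ add = {handempty, ontable(f)} \ {clear(g), handempty, ontable(g)} = {ontable(f)}
  ∪ pre   = {ontable(f)} ∪ {holding(g)}
          = {holding(g), ontable(f)}

== RESULT ==
["holding(g)", "ontable(f)"]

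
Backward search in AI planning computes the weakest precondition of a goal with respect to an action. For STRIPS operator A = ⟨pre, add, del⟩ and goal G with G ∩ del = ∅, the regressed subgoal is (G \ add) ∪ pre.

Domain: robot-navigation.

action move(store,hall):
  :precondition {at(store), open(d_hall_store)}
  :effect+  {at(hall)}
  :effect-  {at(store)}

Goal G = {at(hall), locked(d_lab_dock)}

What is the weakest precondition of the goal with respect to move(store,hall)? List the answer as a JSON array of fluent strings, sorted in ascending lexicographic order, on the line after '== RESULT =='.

Regress:
  G ∩ del = {}  (empty — regression defined)
  G \ add = {at(hall), locked(d_lab_dock)} \ {at(hall)} = {locked(d_lab_dock)}
  ∪ pre   = {locked(d_lab_dock)} ∪ {at(store), open(d_hall_store)}
          = {at(store), locked(d_lab_dock), open(d_hall_store)}

== RESULT ==
["at(store)", "locked(d_lab_dock)", "open(d_hall_store)"]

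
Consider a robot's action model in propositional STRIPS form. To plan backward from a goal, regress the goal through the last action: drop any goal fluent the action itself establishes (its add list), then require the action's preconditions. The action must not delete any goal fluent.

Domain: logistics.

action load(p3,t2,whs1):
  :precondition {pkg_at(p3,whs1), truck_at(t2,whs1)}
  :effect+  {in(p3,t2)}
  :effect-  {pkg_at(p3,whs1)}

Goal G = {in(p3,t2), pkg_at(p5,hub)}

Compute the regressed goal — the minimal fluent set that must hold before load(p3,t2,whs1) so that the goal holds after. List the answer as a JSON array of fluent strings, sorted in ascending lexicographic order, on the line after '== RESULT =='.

Regress:
  G ∩ del = {}  (empty — regression defined)
  G \ add = {in(p3,t2), pkg_at(p5,hub)} \ {in(p3,t2)} = {pkg_at(p5,hub)}
  ∪ pre   = {pkg_at(p5,hub)} ∪ {pkg_at(p3,whs1), truck_at(t2,whs1)}
          = {pkg_at(p3,whs1), pkg_at(p5,hub), truck_at(t2,whs1)}

== RESULT ==
["pkg_at(p3,whs1)", "pkg_at(p5,hub)", "truck_at(t2,whs1)"]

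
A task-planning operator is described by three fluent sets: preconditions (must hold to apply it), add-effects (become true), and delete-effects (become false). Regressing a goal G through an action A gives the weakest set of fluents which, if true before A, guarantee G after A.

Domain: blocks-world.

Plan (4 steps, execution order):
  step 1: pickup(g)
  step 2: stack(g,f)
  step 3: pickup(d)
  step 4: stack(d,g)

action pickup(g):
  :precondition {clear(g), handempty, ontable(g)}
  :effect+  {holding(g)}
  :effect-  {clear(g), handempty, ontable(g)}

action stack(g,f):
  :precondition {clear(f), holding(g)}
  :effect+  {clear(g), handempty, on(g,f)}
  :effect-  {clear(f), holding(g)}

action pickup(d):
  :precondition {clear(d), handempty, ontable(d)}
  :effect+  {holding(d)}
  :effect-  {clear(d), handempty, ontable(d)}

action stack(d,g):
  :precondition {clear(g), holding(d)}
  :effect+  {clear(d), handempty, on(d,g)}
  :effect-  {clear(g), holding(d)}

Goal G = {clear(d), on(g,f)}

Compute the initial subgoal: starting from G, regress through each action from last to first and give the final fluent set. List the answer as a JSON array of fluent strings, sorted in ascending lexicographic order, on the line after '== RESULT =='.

Regress step by step:
  through step 4 (stack(d,g)): drop {clear(d)}, keep {on(g,f)}, require {clear(g), holding(d)}
    → {clear(g), holding(d), on(g,f)}
  through step 3 (pickup(d)): drop {holding(d)}, keep {clear(g), on(g,f)}, require {clear(d), handempty, ontable(d)}
    → {clear(d), clear(g), handempty, on(g,f), ontable(d)}
  through step 2 (stack(g,f)): drop {clear(g), handempty, on(g,f)}, keep {clear(d), ontable(d)}, require {clear(f), holding(g)}
    → {clear(d), clear(f), holding(g), ontable(d)}
  through step 1 (pickup(g)): drop {holding(g)}, keep {clear(d), clear(f), ontable(d)}, require {clear(g), handempty, ontable(g)}
    → {clear(d), clear(f), clear(g), handempty, ontable(d), ontable(g)}

== RESULT ==
["clear(d)", "clear(f)", "clear(g)", "handempty", "ontable(d)", "ontable(g)"]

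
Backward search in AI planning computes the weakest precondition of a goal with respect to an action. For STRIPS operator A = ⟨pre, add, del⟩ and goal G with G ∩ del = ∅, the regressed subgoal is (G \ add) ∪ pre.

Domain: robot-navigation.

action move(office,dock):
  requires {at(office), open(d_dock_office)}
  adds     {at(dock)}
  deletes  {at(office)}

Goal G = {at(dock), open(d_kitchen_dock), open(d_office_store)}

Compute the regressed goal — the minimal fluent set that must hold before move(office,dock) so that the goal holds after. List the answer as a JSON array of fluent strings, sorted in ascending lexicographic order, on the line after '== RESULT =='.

Compute (G \ add) ∪ pre:
  G ∩ del = {}  (empty — regression defined)
  G \ add = {at(dock), open(d_kitchen_dock), open(d_office_store)} \ {at(dock)} = {open(d_kitchen_dock), open(d_office_store)}
  ∪ pre   = {open(d_kitchen_dock), open(d_office_store)} ∪ {at(office), open(d_dock_office)}
          = {at(office), open(d_dock_office), open(d_kitchen_dock), open(d_office_store)}

== RESULT ==
["at(office)", "open(d_dock_office)", "open(d_kitchen_dock)", "open(d_office_store)"]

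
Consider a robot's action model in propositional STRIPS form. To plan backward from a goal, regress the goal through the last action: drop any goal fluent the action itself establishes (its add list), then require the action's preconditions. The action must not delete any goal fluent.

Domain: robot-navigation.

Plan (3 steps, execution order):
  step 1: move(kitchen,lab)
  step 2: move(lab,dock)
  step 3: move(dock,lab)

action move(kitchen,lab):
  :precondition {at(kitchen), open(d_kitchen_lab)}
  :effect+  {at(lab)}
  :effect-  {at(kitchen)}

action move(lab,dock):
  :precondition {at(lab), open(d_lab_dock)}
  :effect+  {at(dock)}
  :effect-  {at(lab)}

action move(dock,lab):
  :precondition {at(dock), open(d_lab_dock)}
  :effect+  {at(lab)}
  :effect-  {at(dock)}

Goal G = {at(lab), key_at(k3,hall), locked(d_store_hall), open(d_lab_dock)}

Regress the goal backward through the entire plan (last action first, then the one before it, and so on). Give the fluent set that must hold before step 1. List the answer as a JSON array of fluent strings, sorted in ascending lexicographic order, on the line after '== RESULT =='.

Work backward from the goal:
  through step 3 (move(dock,lab)): drop {at(lab)}, keep {key_at(k3,hall), locked(d_store_hall), open(d_lab_dock)}, require {at(dock), open(d_lab_dock)}
    → {at(dock), key_at(k3,hall), locked(d_store_hall), open(d_lab_dock)}
  through step 2 (move(lab,dock)): drop {at(dock)}, keep {key_at(k3,hall), locked(d_store_hall), open(d_lab_dock)}, require {at(lab), open(d_lab_dock)}
    → {at(lab), key_at(k3,hall), locked(d_store_hall), open(d_lab_dock)}
  through step 1 (move(kitchen,lab)): drop {at(lab)}, keep {key_at(k3,hall), locked(d_store_hall), open(d_lab_dock)}, require {at(kitchen), open(d_kitchen_lab)}
    → {at(kitchen), key_at(k3,hall), locked(d_store_hall), open(d_kitchen_lab), open(d_lab_dock)}

== RESULT ==
["at(kitchen)", "key_at(k3,hall)", "locked(d_store_hall)", "open(d_kitchen_lab)", "open(d_lab_dock)"]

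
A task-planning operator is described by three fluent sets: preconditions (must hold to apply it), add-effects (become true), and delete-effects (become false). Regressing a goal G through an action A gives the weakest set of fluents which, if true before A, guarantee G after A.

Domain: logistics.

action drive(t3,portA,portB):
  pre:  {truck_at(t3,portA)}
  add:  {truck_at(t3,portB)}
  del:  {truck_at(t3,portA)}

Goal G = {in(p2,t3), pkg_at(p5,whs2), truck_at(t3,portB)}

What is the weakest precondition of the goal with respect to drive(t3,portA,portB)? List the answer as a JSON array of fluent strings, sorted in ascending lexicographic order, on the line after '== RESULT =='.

Regress:
  G ∩ del = {}  (empty — regression defined)
  G \ add = {in(p2,t3), pkg_at(p5,whs2), truck_at(t3,portB)} \ {truck_at(t3,portB)} = {in(p2,t3), pkg_at(p5,whs2)}
  ∪ pre   = {in(p2,t3), pkg_at(p5,whs2)} ∪ {truck_at(t3,portA)}
          = {in(p2,t3), pkg_at(p5,whs2), truck_at(t3,portA)}

== RESULT ==
["in(p2,t3)", "pkg_at(p5,whs2)", "truck_at(t3,portA)"]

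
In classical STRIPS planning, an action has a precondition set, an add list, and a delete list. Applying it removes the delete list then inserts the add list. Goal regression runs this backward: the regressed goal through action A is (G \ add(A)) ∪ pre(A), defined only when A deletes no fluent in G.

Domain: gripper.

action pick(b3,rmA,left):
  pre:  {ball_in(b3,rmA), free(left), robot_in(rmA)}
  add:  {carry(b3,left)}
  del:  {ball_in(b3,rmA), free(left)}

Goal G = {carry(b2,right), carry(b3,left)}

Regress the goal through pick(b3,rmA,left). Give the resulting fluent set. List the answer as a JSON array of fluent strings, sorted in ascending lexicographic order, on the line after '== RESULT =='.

Regress:
  G ∩ del = {}  (empty — regression defined)
  G \ add = {carry(b2,right), carry(b3,left)} \ {carry(b3,left)} = {carry(b2,right)}
  ∪ pre   = {carry(b2,right)} ∪ {ball_in(b3,rmA), free(left), robot_in(rmA)}
          = {ball_in(b3,rmA), carry(b2,right), free(left), robot_in(rmA)}

== RESULT ==
["ball_in(b3,rmA)", "carry(b2,right)", "free(left)", "robot_in(rmA)"]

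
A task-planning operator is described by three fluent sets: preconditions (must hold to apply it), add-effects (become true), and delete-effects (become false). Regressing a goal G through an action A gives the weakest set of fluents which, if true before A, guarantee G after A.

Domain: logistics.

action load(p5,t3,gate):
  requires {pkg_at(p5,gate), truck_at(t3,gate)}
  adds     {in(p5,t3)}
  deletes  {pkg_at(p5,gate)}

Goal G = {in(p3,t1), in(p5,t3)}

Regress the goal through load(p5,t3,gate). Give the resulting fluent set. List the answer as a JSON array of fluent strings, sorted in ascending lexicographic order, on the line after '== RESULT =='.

Regress:
  G ∩ del = {}  (empty — regression defined)
  G \ add = {in(p3,t1), in(p5,t3)} \ {in(p5,t3)} = {in(p3,t1)}
  ∪ pre   = {in(p3,t1)} ∪ {pkg_at(p5,gate), truck_at(t3,gate)}
          = {in(p3,t1), pkg_at(p5,gate), truck_at(t3,gate)}

== RESULT ==
["in(p3,t1)", "pkg_at(p5,gate)", "truck_at(t3,gate)"]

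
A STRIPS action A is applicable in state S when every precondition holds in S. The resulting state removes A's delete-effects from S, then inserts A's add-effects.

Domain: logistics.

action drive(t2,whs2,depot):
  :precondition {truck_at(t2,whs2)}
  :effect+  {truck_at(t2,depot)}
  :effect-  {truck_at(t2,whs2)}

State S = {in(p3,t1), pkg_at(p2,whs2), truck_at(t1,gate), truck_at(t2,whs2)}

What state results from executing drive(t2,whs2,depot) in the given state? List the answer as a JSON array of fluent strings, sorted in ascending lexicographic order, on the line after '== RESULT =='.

Progress:
  pre ⊆ S: {truck_at(t2,whs2)} ⊆ S  — applicable
  S \ del = {in(p3,t1), pkg_at(p2,whs2), truck_at(t1,gate)}
  ∪ add   = {in(p3,t1), pkg_at(p2,whs2), truck_at(t1,gate), truck_at(t2,depot)}

== RESULT ==
["in(p3,t1)", "pkg_at(p2,whs2)", "truck_at(t1,gate)", "truck_at(t2,depot)"]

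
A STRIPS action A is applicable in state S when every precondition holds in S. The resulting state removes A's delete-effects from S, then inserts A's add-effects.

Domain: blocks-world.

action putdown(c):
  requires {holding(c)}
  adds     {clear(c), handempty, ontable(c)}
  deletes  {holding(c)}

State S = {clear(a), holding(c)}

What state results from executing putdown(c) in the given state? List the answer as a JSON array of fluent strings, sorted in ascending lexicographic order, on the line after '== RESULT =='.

Compute (S \ del) ∪ add:
  pre ⊆ S: {holding(c)} ⊆ S  — applicable
  S \ del = {clear(a)}
  ∪ add   = {clear(a), clear(c), handempty, ontable(c)}

== RESULT ==
["clear(a)", "clear(c)", "handempty", "ontable(c)"]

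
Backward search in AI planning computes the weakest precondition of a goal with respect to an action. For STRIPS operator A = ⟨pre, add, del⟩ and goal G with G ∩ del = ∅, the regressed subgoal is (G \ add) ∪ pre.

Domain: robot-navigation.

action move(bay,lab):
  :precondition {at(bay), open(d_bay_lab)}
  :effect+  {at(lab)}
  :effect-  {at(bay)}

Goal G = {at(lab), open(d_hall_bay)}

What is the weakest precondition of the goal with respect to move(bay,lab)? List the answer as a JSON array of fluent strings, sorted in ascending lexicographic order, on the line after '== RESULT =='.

Compute (G \ add) ∪ pre:
  G ∩ del = {}  (empty — regression defined)
  G \ add = {at(lab), open(d_hall_bay)} \ {at(lab)} = {open(d_hall_bay)}
  ∪ pre   = {open(d_hall_bay)} ∪ {at(bay), open(d_bay_lab)}
          = {at(bay), open(d_bay_lab), open(d_hall_bay)}

== RESULT ==
["at(bay)", "open(d_bay_lab)", "open(d_hall_bay)"]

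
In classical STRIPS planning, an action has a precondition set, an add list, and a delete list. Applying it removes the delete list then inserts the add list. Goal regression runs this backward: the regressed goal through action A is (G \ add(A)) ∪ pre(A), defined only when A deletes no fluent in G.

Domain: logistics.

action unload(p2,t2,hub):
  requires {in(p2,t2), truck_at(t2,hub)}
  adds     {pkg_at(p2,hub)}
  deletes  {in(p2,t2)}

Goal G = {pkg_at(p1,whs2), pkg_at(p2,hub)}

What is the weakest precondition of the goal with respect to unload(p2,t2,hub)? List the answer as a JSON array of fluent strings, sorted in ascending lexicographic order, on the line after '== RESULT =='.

Regress:
  G ∩ del = {}  (empty — regression defined)
  G \ add = {pkg_at(p1,whs2), pkg_at(p2,hub)} \ {pkg_at(p2,hub)} = {pkg_at(p1,whs2)}
  ∪ pre   = {pkg_at(p1,whs2)} ∪ {in(p2,t2), truck_at(t2,hub)}
          = {in(p2,t2), pkg_at(p1,whs2), truck_at(t2,hub)}

== RESULT ==
["in(p2,t2)", "pkg_at(p1,whs2)", "truck_at(t2,hub)"]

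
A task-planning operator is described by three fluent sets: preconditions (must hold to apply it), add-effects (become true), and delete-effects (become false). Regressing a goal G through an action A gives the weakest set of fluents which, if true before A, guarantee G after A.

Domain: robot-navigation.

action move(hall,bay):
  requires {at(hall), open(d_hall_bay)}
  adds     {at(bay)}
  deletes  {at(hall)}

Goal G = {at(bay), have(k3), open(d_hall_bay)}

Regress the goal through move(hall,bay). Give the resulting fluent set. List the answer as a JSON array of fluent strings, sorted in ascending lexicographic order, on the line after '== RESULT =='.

Compute (G \ add) ∪ pre:
  G ∩ del = {}  (empty — regression defined)
  G \ add = {at(bay), have(k3), open(d_hall_bay)} \ {at(bay)} = {have(k3), open(d_hall_bay)}
  ∪ pre   = {have(k3), open(d_hall_bay)} ∪ {at(hall), open(d_hall_bay)}
          = {at(hall), have(k3), open(d_hall_bay)}

== RESULT ==
["at(hall)", "have(k3)", "open(d_hall_bay)"]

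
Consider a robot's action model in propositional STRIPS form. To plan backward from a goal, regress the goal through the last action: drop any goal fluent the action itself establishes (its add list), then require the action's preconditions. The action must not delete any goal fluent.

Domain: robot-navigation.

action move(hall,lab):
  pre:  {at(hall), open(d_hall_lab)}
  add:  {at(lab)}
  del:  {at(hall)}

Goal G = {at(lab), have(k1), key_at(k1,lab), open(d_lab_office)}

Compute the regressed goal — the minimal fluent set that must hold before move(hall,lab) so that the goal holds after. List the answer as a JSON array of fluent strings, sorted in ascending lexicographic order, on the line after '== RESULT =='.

Regress:
  G ∩ del = {}  (empty — regression defined)
  G \ add = {at(lab), have(k1), key_at(k1,lab), open(d_lab_office)} \ {at(lab)} = {have(k1), key_at(k1,lab), open(d_lab_office)}
  ∪ pre   = {have(k1), key_at(k1,lab), open(d_lab_office)} ∪ {at(hall), open(d_hall_lab)}
          = {at(hall), have(k1), key_at(k1,lab), open(d_hall_lab), open(d_lab_office)}

== RESULT ==
["at(hall)", "have(k1)", "key_at(k1,lab)", "open(d_hall_lab)", "open(d_lab_office)"]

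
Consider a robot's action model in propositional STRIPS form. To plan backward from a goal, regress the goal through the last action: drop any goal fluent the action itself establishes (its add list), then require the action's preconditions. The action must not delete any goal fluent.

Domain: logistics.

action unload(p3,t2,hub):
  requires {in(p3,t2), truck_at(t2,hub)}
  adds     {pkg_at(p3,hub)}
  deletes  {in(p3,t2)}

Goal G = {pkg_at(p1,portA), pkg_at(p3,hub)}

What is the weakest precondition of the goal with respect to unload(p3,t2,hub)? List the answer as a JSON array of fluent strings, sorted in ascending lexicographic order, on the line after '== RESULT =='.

Compute (G \ add) ∪ pre:
  G ∩ del = {}  (empty — regression defined)
  G \ add = {pkg_at(p1,portA), pkg_at(p3,hub)} \ {pkg_at(p3,hub)} = {pkg_at(p1,portA)}
  ∪ pre   = {pkg_at(p1,portA)} ∪ {in(p3,t2), truck_at(t2,hub)}
          = {in(p3,t2), pkg_at(p1,portA), truck_at(t2,hub)}

== RESULT ==
["in(p3,t2)", "pkg_at(p1,portA)", "truck_at(t2,hub)"]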